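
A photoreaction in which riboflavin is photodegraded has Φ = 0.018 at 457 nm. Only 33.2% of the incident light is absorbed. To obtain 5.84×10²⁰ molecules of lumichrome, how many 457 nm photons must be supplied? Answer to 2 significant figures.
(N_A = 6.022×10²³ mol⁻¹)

Product: 5.84×10²⁰ / 6.022×10²³ = 9.698×10⁻⁴ mol.
Photons that must be absorbed: 9.698×10⁻⁴ / 0.018 = 0.05388 mol.
Incident photons needed: 0.05388 / 0.332 = 0.1623 mol.
Photon count: 0.1623 × 6.022×10²³ = 9.8×10²².

9.8×10²² photons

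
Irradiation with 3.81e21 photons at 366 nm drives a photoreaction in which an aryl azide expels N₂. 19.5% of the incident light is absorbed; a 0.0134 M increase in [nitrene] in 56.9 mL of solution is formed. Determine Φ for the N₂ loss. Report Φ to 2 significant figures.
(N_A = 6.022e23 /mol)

Φ = 0.62

Product: (0.0134 M)(0.0569 L) = 7.625e-4 mol.
Moles of photons: 3.81e21 / 6.022e23 = 0.006327 mol.
Photons absorbed: 0.195 × 0.006327 = 0.001234 mol.
Φ = 7.625e-4 mol / 0.001234 mol photons = 0.62.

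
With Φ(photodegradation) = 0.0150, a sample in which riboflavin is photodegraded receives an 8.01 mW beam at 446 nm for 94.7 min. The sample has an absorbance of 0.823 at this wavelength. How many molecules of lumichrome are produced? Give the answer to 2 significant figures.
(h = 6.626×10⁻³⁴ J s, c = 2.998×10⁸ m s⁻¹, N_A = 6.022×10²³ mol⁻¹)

Photon energy at 446 nm: hc/λ = (6.626×10⁻³⁴)(2.998×10⁸)/(446×10⁻⁹) = 4.454×10⁻¹⁹ J.
Energy delivered: (8.01 mW)(5682 s) = 45.51 J.
Photons incident: 45.51 / 4.454×10⁻¹⁹ = 1.022×10²⁰, i.e. 1.022×10²⁰/6.022×10²³ = 1.697×10⁻⁴ mol.
Fraction absorbed: 1 − 10^(−0.823) = 0.8497.
Photons absorbed: 0.8497 × 1.697×10⁻⁴ = 1.442×10⁻⁴ mol.
Product: Φ × n_abs = 0.0150 × 1.442×10⁻⁴ = 2.163×10⁻⁶ mol.
As a count: 2.163×10⁻⁶ × 6.022×10²³ = 1.3×10¹⁸.

1.3×10¹⁸ molecules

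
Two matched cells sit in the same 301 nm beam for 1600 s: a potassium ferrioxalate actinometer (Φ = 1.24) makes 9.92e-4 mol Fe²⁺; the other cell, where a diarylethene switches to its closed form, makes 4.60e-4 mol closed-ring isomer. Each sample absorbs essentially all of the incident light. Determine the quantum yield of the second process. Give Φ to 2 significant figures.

Φ = 0.58

Photons absorbed by the actinometer: 9.92e-4 / 1.24 = 8.000e-4 mol.
Φ(unknown) = 4.60e-4 / 8.000e-4 = 0.58.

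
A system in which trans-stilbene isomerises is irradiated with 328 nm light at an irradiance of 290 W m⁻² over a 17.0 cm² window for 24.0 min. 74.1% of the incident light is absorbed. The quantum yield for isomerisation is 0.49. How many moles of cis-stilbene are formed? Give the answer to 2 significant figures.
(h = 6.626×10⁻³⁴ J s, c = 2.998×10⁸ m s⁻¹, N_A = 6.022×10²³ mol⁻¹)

Photon energy at 328 nm: hc/λ = (6.626×10⁻³⁴)(2.998×10⁸)/(328×10⁻⁹) = 6.056×10⁻¹⁹ J.
Energy delivered: (290 W m⁻²)(17.0×10⁻⁴ m²)(1440 s) = 709.9 J.
Photons incident: 709.9 / 6.056×10⁻¹⁹ = 1.172×10²¹, i.e. 1.172×10²¹/6.022×10²³ = 0.001946 mol.
Photons absorbed: 0.741 × 0.001946 = 0.001442 mol.
Product: Φ × n_abs = 0.49 × 0.001442 = 7.066×10⁻⁴ mol.

7.1×10⁻⁴ mol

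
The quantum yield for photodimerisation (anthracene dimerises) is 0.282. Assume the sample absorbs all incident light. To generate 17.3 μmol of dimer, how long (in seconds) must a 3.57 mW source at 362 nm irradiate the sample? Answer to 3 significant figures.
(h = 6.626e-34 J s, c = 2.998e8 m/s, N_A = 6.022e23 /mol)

Product: 17.3 μmol = 1.73e-5 mol.
Photons that must be absorbed: 1.73e-5 / 0.282 = 6.135e-5 mol.
Photon energy: hc/λ = 5.487e-19 J; per mole, 3.304e5 J mol⁻¹.
Energy required: 6.135e-5 × 3.304e5 = 20.27 J.
Time: 20.27 J / 0.00357 W = 5680 s.

t ≈ 5680 s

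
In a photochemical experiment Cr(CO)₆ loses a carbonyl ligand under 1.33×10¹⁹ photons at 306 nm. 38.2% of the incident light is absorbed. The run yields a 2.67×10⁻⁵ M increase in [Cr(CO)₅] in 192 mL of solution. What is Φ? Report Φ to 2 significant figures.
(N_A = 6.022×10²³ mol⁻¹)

Φ = 0.61

Product: (2.67×10⁻⁵ M)(0.192 L) = 5.126×10⁻⁶ mol.
Moles of photons: 1.33×10¹⁹ / 6.022×10²³ = 2.209×10⁻⁵ mol.
Photons absorbed: 0.382 × 2.209×10⁻⁵ = 8.438×10⁻⁶ mol.
Φ = 5.126×10⁻⁶ mol / 8.438×10⁻⁶ mol photons = 0.61.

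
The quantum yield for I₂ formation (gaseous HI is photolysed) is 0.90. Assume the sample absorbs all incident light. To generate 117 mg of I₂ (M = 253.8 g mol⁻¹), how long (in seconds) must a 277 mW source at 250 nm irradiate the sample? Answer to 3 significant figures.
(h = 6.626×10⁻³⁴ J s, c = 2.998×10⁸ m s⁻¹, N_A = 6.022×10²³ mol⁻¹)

t ≈ 885 s

Product: 117 mg / 253.8 g mol⁻¹ = 4.610×10⁻⁴ mol.
Photons that must be absorbed: 4.610×10⁻⁴ / 0.90 = 5.122×10⁻⁴ mol.
Photon energy: hc/λ = 7.946×10⁻¹⁹ J; per mole, 4.785×10⁵ J mol⁻¹.
Energy required: 5.122×10⁻⁴ × 4.785×10⁵ = 245.1 J.
Time: 245.1 J / 0.277 W = 885 s.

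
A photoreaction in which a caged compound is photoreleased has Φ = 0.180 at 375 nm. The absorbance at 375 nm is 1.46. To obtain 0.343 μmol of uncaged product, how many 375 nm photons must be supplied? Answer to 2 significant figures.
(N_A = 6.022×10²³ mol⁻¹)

Product: 0.343 μmol = 3.43×10⁻⁷ mol.
Photons that must be absorbed: 3.43×10⁻⁷ / 0.180 = 1.906×10⁻⁶ mol.
Fraction absorbed: 1 − 10^(−1.46) = 0.9653.
Incident photons needed: 1.906×10⁻⁶ / 0.9653 = 1.975×10⁻⁶ mol.
Photon count: 1.975×10⁻⁶ × 6.022×10²³ = 1.2×10¹⁸.

1.2×10¹⁸ photons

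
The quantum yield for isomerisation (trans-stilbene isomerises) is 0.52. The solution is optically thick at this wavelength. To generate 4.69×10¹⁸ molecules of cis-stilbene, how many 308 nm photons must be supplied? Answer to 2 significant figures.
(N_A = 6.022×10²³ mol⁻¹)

9.0×10¹⁸ photons

Product: 4.69×10¹⁸ / 6.022×10²³ = 7.788×10⁻⁶ mol.
Photons that must be absorbed: 7.788×10⁻⁶ / 0.52 = 1.498×10⁻⁵ mol.
Photon count: 1.498×10⁻⁵ × 6.022×10²³ = 9.0×10¹⁸.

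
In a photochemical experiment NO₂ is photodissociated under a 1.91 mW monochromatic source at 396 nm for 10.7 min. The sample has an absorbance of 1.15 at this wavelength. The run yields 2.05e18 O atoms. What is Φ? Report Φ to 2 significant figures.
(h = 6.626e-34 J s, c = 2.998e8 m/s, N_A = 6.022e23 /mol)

Product: 2.05e18 / 6.022e23 = 3.404e-6 mol.
Photon energy at 396 nm: hc/λ = (6.626e-34)(2.998e8)/(396e-9) = 5.016e-19 J.
Energy delivered: (1.91 mW)(642 s) = 1.226 J.
Photons incident: 1.226 / 5.016e-19 = 2.444e18, i.e. 2.444e18/6.022e23 = 4.058e-6 mol.
Fraction absorbed: 1 − 10^(−1.15) = 0.9292.
Photons absorbed: 0.9292 × 4.058e-6 = 3.771e-6 mol.
Φ = 3.404e-6 mol / 3.771e-6 mol photons = 0.90.

Φ = 0.90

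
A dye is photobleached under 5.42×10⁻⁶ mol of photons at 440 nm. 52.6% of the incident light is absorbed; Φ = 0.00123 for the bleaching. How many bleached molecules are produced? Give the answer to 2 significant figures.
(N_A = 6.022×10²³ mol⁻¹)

Photons absorbed: 0.526 × 5.42×10⁻⁶ = 2.851×10⁻⁶ mol.
Product: Φ × n_abs = 0.00123 × 2.851×10⁻⁶ = 3.507×10⁻⁹ mol.
As a count: 3.507×10⁻⁹ × 6.022×10²³ = 2.1×10¹⁵.

2.1×10¹⁵ bleached molecules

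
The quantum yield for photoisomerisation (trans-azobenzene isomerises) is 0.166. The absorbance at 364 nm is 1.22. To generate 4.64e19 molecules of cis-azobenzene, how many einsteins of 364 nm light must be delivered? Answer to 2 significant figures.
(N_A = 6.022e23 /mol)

4.9e-4 einstein

Product: 4.64e19 / 6.022e23 = 7.705e-5 mol.
Photons that must be absorbed: 7.705e-5 / 0.166 = 4.642e-4 mol.
Fraction absorbed: 1 − 10^(−1.22) = 0.9397.
Incident photons needed: 4.642e-4 / 0.9397 = 4.940e-4 mol.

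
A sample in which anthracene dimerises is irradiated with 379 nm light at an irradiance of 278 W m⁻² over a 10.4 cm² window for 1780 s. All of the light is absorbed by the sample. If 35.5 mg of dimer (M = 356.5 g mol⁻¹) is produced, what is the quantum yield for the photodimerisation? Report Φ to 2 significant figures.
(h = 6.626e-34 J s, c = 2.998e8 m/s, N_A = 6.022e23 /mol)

Product: 35.5 mg / 356.5 g mol⁻¹ = 9.958e-5 mol.
Photon energy at 379 nm: hc/λ = (6.626e-34)(2.998e8)/(379e-9) = 5.241e-19 J.
Energy delivered: (278 W m⁻²)(10.4e-4 m²)(1780 s) = 514.6 J.
Photons incident: 514.6 / 5.241e-19 = 9.819e20, i.e. 9.819e20/6.022e23 = 0.001631 mol.
Φ = 9.958e-5 mol / 0.001631 mol photons = 0.061.

Φ = 0.061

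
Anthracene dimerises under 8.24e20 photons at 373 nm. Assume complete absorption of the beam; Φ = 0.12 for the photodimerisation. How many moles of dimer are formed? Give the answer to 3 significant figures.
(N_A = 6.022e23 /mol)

1.64e-4 mol

Moles of photons: 8.24e20 / 6.022e23 = 0.001368 mol.
Product: Φ × n_abs = 0.12 × 0.001368 = 1.642e-4 mol.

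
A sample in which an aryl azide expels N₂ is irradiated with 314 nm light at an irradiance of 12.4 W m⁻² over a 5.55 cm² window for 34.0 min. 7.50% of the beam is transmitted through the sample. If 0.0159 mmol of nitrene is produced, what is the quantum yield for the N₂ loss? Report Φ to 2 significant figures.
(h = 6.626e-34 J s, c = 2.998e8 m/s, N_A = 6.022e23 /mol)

Φ = 0.47

Product: 0.0159 mmol = 1.59e-5 mol.
Photon energy at 314 nm: hc/λ = (6.626e-34)(2.998e8)/(314e-9) = 6.326e-19 J.
Energy delivered: (12.4 W m⁻²)(5.55e-4 m²)(2040 s) = 14.04 J.
Photons incident: 14.04 / 6.326e-19 = 2.219e19, i.e. 2.219e19/6.022e23 = 3.685e-5 mol.
Fraction absorbed: 1 − 7.50/100 = 0.9250.
Photons absorbed: 0.9250 × 3.685e-5 = 3.409e-5 mol.
Φ = 1.59e-5 mol / 3.409e-5 mol photons = 0.47.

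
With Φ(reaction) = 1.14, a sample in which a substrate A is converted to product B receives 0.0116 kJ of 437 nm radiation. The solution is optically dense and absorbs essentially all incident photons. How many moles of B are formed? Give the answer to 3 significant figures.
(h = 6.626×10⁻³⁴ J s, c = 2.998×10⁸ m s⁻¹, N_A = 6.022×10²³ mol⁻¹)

Photon energy at 437 nm: hc/λ = (6.626×10⁻³⁴)(2.998×10⁸)/(437×10⁻⁹) = 4.546×10⁻¹⁹ J.
Incident energy: 0.0116 kJ = 11.6 J.
Photons incident: 11.6 / 4.546×10⁻¹⁹ = 2.552×10¹⁹, i.e. 2.552×10¹⁹/6.022×10²³ = 4.238×10⁻⁵ mol.
Product: Φ × n_abs = 1.14 × 4.238×10⁻⁵ = 4.831×10⁻⁵ mol.

4.83×10⁻⁵ mol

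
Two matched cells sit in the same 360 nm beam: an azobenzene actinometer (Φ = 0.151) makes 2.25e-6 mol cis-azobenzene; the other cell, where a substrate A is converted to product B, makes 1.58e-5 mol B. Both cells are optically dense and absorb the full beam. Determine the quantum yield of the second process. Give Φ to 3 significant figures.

Φ = 1.06

Photons absorbed by the actinometer: 2.25e-6 / 0.151 = 1.490e-5 mol.
Φ(unknown) = 1.58e-5 / 1.490e-5 = 1.06.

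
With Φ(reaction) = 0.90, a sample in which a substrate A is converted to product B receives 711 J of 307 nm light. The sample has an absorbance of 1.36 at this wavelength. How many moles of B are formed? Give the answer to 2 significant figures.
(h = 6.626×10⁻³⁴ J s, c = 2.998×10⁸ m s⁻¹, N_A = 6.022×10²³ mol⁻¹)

0.0016 mol

Photon energy at 307 nm: hc/λ = (6.626×10⁻³⁴)(2.998×10⁸)/(307×10⁻⁹) = 6.471×10⁻¹⁹ J.
Photons incident: 711 / 6.471×10⁻¹⁹ = 1.099×10²¹, i.e. 1.099×10²¹/6.022×10²³ = 0.001825 mol.
Fraction absorbed: 1 − 10^(−1.36) = 0.9563.
Photons absorbed: 0.9563 × 0.001825 = 0.001745 mol.
Product: Φ × n_abs = 0.90 × 0.001745 = 0.001571 mol.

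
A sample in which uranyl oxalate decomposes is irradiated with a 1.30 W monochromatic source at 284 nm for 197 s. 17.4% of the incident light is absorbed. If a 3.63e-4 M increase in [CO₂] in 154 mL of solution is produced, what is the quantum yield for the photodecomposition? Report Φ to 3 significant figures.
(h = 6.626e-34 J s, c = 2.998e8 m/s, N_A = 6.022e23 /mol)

Product: (3.63e-4 M)(0.154 L) = 5.590e-5 mol.
Photon energy at 284 nm: hc/λ = (6.626e-34)(2.998e8)/(284e-9) = 6.995e-19 J.
Energy delivered: (1.30 W)(197 s) = 256.1 J.
Photons incident: 256.1 / 6.995e-19 = 3.661e20, i.e. 3.661e20/6.022e23 = 6.079e-4 mol.
Photons absorbed: 0.174 × 6.079e-4 = 1.058e-4 mol.
Φ = 5.590e-5 mol / 1.058e-4 mol photons = 0.528.

Φ = 0.528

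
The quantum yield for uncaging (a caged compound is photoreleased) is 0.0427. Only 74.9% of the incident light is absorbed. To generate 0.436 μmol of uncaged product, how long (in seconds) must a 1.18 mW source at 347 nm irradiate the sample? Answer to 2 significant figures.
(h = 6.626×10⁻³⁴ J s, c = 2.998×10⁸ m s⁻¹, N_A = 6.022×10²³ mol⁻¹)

t ≈ 4000 s

Product: 0.436 μmol = 4.36×10⁻⁷ mol.
Photons that must be absorbed: 4.36×10⁻⁷ / 0.0427 = 1.021×10⁻⁵ mol.
Incident photons needed: 1.021×10⁻⁵ / 0.749 = 1.363×10⁻⁵ mol.
Photon energy: hc/λ = 5.725×10⁻¹⁹ J; per mole, 3.448×10⁵ J mol⁻¹.
Energy required: 1.363×10⁻⁵ × 3.448×10⁵ = 4.700 J.
Time: 4.700 J / 0.00118 W = 4000 s.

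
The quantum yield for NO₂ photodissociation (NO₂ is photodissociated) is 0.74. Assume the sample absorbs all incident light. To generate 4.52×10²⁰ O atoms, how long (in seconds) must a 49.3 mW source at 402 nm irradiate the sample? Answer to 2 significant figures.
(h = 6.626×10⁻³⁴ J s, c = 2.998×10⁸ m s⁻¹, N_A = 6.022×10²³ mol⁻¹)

Product: 4.52×10²⁰ / 6.022×10²³ = 7.506×10⁻⁴ mol.
Photons that must be absorbed: 7.506×10⁻⁴ / 0.74 = 0.001014 mol.
Photon energy: hc/λ = 4.941×10⁻¹⁹ J; per mole, 2.975×10⁵ J mol⁻¹.
Energy required: 0.001014 × 2.975×10⁵ = 301.7 J.
Time: 301.7 J / 0.0493 W = 6100 s.

t ≈ 6100 s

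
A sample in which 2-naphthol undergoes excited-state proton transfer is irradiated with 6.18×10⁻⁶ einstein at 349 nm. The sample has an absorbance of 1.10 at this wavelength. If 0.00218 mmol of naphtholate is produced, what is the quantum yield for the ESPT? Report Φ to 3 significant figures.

Φ = 0.383

Product: 0.00218 mmol = 2.18×10⁻⁶ mol.
Fraction absorbed: 1 − 10^(−1.10) = 0.9206.
Photons absorbed: 0.9206 × 6.18×10⁻⁶ = 5.689×10⁻⁶ mol.
Φ = 2.18×10⁻⁶ mol / 5.689×10⁻⁶ mol photons = 0.383.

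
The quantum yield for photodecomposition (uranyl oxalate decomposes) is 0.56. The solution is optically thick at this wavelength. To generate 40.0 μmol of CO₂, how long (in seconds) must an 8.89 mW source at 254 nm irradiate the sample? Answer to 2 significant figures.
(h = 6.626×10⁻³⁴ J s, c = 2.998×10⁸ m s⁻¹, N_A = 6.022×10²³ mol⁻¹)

Product: 40.0 μmol = 4.00×10⁻⁵ mol.
Photons that must be absorbed: 4.00×10⁻⁵ / 0.56 = 7.143×10⁻⁵ mol.
Photon energy: hc/λ = 7.821×10⁻¹⁹ J; per mole, 4.710×10⁵ J mol⁻¹.
Energy required: 7.143×10⁻⁵ × 4.710×10⁵ = 33.64 J.
Time: 33.64 J / 0.00889 W = 3800 s.

t ≈ 3800 s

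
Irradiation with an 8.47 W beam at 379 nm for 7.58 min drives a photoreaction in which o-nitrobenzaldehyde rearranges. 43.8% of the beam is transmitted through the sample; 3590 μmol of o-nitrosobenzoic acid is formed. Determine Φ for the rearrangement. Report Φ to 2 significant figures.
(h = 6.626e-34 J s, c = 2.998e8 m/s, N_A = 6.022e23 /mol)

Product: 3590 μmol = 0.00359 mol.
Photon energy at 379 nm: hc/λ = (6.626e-34)(2.998e8)/(379e-9) = 5.241e-19 J.
Energy delivered: (8.47 W)(454.8 s) = 3852 J.
Photons incident: 3852 / 5.241e-19 = 7.350e21, i.e. 7.350e21/6.022e23 = 0.01221 mol.
Fraction absorbed: 1 − 43.8/100 = 0.5620.
Photons absorbed: 0.5620 × 0.01221 = 0.006862 mol.
Φ = 0.00359 mol / 0.006862 mol photons = 0.52.

Φ = 0.52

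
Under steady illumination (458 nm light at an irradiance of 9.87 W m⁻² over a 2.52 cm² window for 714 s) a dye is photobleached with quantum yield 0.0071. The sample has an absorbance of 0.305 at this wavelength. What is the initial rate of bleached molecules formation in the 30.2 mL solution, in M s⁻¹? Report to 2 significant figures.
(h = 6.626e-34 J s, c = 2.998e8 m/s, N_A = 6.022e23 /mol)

1.1e-9 M s⁻¹

Photon energy at 458 nm: hc/λ = (6.626e-34)(2.998e8)/(458e-9) = 4.337e-19 J.
Energy delivered: (9.87 W m⁻²)(2.52e-4 m²)(714 s) = 1.776 J.
Photons incident: 1.776 / 4.337e-19 = 4.095e18, i.e. 4.095e18/6.022e23 = 6.800e-6 mol.
Fraction absorbed: 1 − 10^(−0.305) = 0.5045.
Photons absorbed: 0.5045 × 6.800e-6 = 3.431e-6 mol.
Product formed: 0.0071 × 3.431e-6 = 2.436e-8 mol.
Rate: 2.436e-8 mol / (714 s × 0.0302 L) = 1.1e-9 M s⁻¹.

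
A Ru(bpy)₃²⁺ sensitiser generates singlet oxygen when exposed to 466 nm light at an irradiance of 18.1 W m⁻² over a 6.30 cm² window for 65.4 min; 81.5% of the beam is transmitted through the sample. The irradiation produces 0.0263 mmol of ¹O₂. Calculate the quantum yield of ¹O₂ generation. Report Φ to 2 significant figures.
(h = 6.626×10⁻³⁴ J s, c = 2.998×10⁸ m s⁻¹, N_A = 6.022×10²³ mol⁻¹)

Φ = 0.82

Product: 0.0263 mmol = 2.63×10⁻⁵ mol.
Photon energy at 466 nm: hc/λ = (6.626×10⁻³⁴)(2.998×10⁸)/(466×10⁻⁹) = 4.263×10⁻¹⁹ J.
Energy delivered: (18.1 W m⁻²)(6.30×10⁻⁴ m²)(3924 s) = 44.75 J.
Photons incident: 44.75 / 4.263×10⁻¹⁹ = 1.050×10²⁰, i.e. 1.050×10²⁰/6.022×10²³ = 1.744×10⁻⁴ mol.
Fraction absorbed: 1 − 81.5/100 = 0.1850.
Photons absorbed: 0.1850 × 1.744×10⁻⁴ = 3.226×10⁻⁵ mol.
Φ = 2.63×10⁻⁵ mol / 3.226×10⁻⁵ mol photons = 0.82.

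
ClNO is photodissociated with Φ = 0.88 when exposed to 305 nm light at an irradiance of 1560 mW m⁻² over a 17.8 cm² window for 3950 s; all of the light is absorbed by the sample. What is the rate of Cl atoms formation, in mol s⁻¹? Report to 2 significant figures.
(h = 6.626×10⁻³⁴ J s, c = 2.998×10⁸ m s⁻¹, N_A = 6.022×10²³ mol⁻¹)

Photon energy at 305 nm: hc/λ = (6.626×10⁻³⁴)(2.998×10⁸)/(305×10⁻⁹) = 6.513×10⁻¹⁹ J.
Energy delivered: (1560 mW m⁻²)(17.8×10⁻⁴ m²)(3950 s) = 10.97 J.
Photons incident: 10.97 / 6.513×10⁻¹⁹ = 1.684×10¹⁹, i.e. 1.684×10¹⁹/6.022×10²³ = 2.796×10⁻⁵ mol.
Product formed: 0.88 × 2.796×10⁻⁵ = 2.460×10⁻⁵ mol.
Rate: 2.460×10⁻⁵ / 3950 s = 6.2×10⁻⁹ mol s⁻¹.

6.2×10⁻⁹ mol s⁻¹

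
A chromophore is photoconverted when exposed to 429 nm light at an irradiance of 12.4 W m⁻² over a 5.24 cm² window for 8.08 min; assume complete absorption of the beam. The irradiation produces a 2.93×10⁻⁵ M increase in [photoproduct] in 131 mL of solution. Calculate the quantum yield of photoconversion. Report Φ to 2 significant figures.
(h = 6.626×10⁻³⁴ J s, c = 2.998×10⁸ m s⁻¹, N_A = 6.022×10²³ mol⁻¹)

Product: (2.93×10⁻⁵ M)(0.131 L) = 3.838×10⁻⁶ mol.
Photon energy at 429 nm: hc/λ = (6.626×10⁻³⁴)(2.998×10⁸)/(429×10⁻⁹) = 4.630×10⁻¹⁹ J.
Energy delivered: (12.4 W m⁻²)(5.24×10⁻⁴ m²)(484.8 s) = 3.150 J.
Photons incident: 3.150 / 4.630×10⁻¹⁹ = 6.803×10¹⁸, i.e. 6.803×10¹⁸/6.022×10²³ = 1.130×10⁻⁵ mol.
Φ = 3.838×10⁻⁶ mol / 1.130×10⁻⁵ mol photons = 0.34.

Φ = 0.34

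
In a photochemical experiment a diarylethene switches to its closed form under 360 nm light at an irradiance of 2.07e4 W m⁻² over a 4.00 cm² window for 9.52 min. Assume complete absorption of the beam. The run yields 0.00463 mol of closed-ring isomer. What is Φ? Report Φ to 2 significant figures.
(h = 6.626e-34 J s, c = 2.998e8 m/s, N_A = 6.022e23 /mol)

Photon energy at 360 nm: hc/λ = (6.626e-34)(2.998e8)/(360e-9) = 5.518e-19 J.
Energy delivered: (2.07e4 W m⁻²)(4.00e-4 m²)(571.2 s) = 4730 J.
Photons incident: 4730 / 5.518e-19 = 8.572e21, i.e. 8.572e21/6.022e23 = 0.01423 mol.
Φ = 0.00463 mol / 0.01423 mol photons = 0.33.

Φ = 0.33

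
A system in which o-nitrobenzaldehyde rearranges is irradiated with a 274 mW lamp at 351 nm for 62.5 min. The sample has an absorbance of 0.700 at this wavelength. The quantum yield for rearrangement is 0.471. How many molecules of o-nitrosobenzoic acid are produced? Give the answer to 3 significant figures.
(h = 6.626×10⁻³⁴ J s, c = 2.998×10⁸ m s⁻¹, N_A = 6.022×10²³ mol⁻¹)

Photon energy at 351 nm: hc/λ = (6.626×10⁻³⁴)(2.998×10⁸)/(351×10⁻⁹) = 5.659×10⁻¹⁹ J.
Energy delivered: (274 mW)(3750 s) = 1028 J.
Photons incident: 1028 / 5.659×10⁻¹⁹ = 1.817×10²¹, i.e. 1.817×10²¹/6.022×10²³ = 0.003017 mol.
Fraction absorbed: 1 − 10^(−0.700) = 0.8005.
Photons absorbed: 0.8005 × 0.003017 = 0.002415 mol.
Product: Φ × n_abs = 0.471 × 0.002415 = 0.001137 mol.
As a count: 0.001137 × 6.022×10²³ = 6.85×10²⁰.

6.85×10²⁰ molecules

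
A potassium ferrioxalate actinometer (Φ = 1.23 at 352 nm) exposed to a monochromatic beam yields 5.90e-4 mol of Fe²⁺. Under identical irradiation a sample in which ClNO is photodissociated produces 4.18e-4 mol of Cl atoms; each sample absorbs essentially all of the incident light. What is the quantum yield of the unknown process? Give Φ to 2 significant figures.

Photons absorbed by the actinometer: 5.90e-4 / 1.23 = 4.797e-4 mol.
Φ(unknown) = 4.18e-4 / 4.797e-4 = 0.87.

Φ = 0.87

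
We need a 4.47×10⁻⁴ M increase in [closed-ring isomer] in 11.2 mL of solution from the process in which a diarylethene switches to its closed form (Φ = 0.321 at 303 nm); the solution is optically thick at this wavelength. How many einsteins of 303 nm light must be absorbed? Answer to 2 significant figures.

Product: (4.47×10⁻⁴ M)(0.0112 L) = 5.006×10⁻⁶ mol.
Photons that must be absorbed: 5.006×10⁻⁶ / 0.321 = 1.560×10⁻⁵ mol.

1.6×10⁻⁵ einstein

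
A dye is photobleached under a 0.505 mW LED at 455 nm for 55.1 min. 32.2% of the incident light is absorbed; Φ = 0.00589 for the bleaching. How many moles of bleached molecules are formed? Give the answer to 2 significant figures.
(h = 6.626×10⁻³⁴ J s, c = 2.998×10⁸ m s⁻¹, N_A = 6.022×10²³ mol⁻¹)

1.2×10⁻⁸ mol

Photon energy at 455 nm: hc/λ = (6.626×10⁻³⁴)(2.998×10⁸)/(455×10⁻⁹) = 4.366×10⁻¹⁹ J.
Energy delivered: (0.505 mW)(3306 s) = 1.670 J.
Photons incident: 1.670 / 4.366×10⁻¹⁹ = 3.825×10¹⁸, i.e. 3.825×10¹⁸/6.022×10²³ = 6.352×10⁻⁶ mol.
Photons absorbed: 0.322 × 6.352×10⁻⁶ = 2.045×10⁻⁶ mol.
Product: Φ × n_abs = 0.00589 × 2.045×10⁻⁶ = 1.205×10⁻⁸ mol.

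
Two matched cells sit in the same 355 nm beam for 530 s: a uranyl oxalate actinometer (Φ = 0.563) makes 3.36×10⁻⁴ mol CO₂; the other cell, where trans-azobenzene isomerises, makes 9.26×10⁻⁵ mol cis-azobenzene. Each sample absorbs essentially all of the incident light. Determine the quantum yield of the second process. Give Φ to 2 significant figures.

Photons absorbed by the actinometer: 3.36×10⁻⁴ / 0.563 = 5.968×10⁻⁴ mol.
Φ(unknown) = 9.26×10⁻⁵ / 5.968×10⁻⁴ = 0.16.

Φ = 0.16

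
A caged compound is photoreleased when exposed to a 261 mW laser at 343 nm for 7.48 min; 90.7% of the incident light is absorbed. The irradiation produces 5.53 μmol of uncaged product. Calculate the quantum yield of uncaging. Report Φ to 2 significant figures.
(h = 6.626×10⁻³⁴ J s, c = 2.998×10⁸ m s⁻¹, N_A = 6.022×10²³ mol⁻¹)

Product: 5.53 μmol = 5.53×10⁻⁶ mol.
Photon energy at 343 nm: hc/λ = (6.626×10⁻³⁴)(2.998×10⁸)/(343×10⁻⁹) = 5.791×10⁻¹⁹ J.
Energy delivered: (261 mW)(448.8 s) = 117.1 J.
Photons incident: 117.1 / 5.791×10⁻¹⁹ = 2.022×10²⁰, i.e. 2.022×10²⁰/6.022×10²³ = 3.358×10⁻⁴ mol.
Photons absorbed: 0.907 × 3.358×10⁻⁴ = 3.046×10⁻⁴ mol.
Φ = 5.53×10⁻⁶ mol / 3.046×10⁻⁴ mol photons = 0.018.

Φ = 0.018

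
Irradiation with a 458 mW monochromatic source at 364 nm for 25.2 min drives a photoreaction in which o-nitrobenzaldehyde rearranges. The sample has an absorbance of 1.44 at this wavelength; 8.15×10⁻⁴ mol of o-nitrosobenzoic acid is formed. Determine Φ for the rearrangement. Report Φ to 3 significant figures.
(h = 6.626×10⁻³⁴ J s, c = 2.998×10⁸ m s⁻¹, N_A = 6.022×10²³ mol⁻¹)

Φ = 0.401

Photon energy at 364 nm: hc/λ = (6.626×10⁻³⁴)(2.998×10⁸)/(364×10⁻⁹) = 5.457×10⁻¹⁹ J.
Energy delivered: (458 mW)(1512 s) = 692.5 J.
Photons incident: 692.5 / 5.457×10⁻¹⁹ = 1.269×10²¹, i.e. 1.269×10²¹/6.022×10²³ = 0.002107 mol.
Fraction absorbed: 1 − 10^(−1.44) = 0.9637.
Photons absorbed: 0.9637 × 0.002107 = 0.002031 mol.
Φ = 8.15×10⁻⁴ mol / 0.002031 mol photons = 0.401.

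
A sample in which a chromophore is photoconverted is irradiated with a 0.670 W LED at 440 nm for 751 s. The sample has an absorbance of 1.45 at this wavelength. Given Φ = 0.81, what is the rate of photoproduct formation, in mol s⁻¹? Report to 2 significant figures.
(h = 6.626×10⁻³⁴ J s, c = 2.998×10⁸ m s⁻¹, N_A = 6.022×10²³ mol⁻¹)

Photon energy at 440 nm: hc/λ = (6.626×10⁻³⁴)(2.998×10⁸)/(440×10⁻⁹) = 4.515×10⁻¹⁹ J.
Energy delivered: (0.670 W)(751 s) = 503.2 J.
Photons incident: 503.2 / 4.515×10⁻¹⁹ = 1.115×10²¹, i.e. 1.115×10²¹/6.022×10²³ = 0.001852 mol.
Fraction absorbed: 1 − 10^(−1.45) = 0.9645.
Photons absorbed: 0.9645 × 0.001852 = 0.001786 mol.
Product formed: 0.81 × 0.001786 = 0.001447 mol.
Rate: 0.001447 / 751 s = 1.9×10⁻⁶ mol s⁻¹.

1.9×10⁻⁶ mol s⁻¹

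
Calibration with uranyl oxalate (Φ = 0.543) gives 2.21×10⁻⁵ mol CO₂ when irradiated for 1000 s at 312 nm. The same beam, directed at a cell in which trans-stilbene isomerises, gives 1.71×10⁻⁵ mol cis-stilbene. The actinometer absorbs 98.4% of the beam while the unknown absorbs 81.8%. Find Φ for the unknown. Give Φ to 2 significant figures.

Photons absorbed by the actinometer: 2.21×10⁻⁵ / 0.543 = 4.070×10⁻⁵ mol.
Incident flux: 4.070×10⁻⁵ / 0.984 = 4.136×10⁻⁵ einstein.
Absorbed by unknown: 0.818 × 4.136×10⁻⁵ = 3.383×10⁻⁵ mol.
Φ(unknown) = 1.71×10⁻⁵ / 3.383×10⁻⁵ = 0.51.

Φ = 0.51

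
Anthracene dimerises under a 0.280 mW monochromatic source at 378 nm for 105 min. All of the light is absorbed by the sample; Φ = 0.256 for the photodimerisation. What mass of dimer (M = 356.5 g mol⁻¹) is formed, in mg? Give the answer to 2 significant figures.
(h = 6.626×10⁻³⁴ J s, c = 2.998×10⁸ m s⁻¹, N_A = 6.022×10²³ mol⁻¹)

Photon energy at 378 nm: hc/λ = (6.626×10⁻³⁴)(2.998×10⁸)/(378×10⁻⁹) = 5.255×10⁻¹⁹ J.
Energy delivered: (0.280 mW)(6300 s) = 1.764 J.
Photons incident: 1.764 / 5.255×10⁻¹⁹ = 3.357×10¹⁸, i.e. 3.357×10¹⁸/6.022×10²³ = 5.575×10⁻⁶ mol.
Product: Φ × n_abs = 0.256 × 5.575×10⁻⁶ = 1.427×10⁻⁶ mol.
Mass: 1.427×10⁻⁶ × 356.5 = 5.087×10⁻⁴ g = 0.51 mg.

0.51 mg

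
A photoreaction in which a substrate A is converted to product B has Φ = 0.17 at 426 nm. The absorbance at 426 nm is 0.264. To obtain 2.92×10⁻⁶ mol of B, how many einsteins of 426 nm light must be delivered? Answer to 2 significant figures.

Photons that must be absorbed: 2.92×10⁻⁶ / 0.17 = 1.718×10⁻⁵ mol.
Fraction absorbed: 1 − 10^(−0.264) = 0.4555.
Incident photons needed: 1.718×10⁻⁵ / 0.4555 = 3.772×10⁻⁵ mol.

3.8×10⁻⁵ einstein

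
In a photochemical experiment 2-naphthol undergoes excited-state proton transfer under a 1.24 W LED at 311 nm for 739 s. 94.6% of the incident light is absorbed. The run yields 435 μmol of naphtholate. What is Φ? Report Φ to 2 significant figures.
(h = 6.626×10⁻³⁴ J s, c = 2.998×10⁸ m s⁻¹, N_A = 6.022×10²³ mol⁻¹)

Φ = 0.19

Product: 435 μmol = 4.35×10⁻⁴ mol.
Photon energy at 311 nm: hc/λ = (6.626×10⁻³⁴)(2.998×10⁸)/(311×10⁻⁹) = 6.387×10⁻¹⁹ J.
Energy delivered: (1.24 W)(739 s) = 916.4 J.
Photons incident: 916.4 / 6.387×10⁻¹⁹ = 1.435×10²¹, i.e. 1.435×10²¹/6.022×10²³ = 0.002383 mol.
Photons absorbed: 0.946 × 0.002383 = 0.002254 mol.
Φ = 4.35×10⁻⁴ mol / 0.002254 mol photons = 0.19.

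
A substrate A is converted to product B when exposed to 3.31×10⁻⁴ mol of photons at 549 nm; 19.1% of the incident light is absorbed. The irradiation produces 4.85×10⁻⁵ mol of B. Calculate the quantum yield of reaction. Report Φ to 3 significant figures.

Photons absorbed: 0.191 × 3.31×10⁻⁴ = 6.322×10⁻⁵ mol.
Φ = 4.85×10⁻⁵ mol / 6.322×10⁻⁵ mol photons = 0.767.

Φ = 0.767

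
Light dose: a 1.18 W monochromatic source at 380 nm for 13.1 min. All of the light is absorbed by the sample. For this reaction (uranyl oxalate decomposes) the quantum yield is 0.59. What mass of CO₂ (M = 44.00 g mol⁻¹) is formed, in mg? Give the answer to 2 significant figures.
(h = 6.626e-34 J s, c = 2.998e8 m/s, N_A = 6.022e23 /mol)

76 mg

Photon energy at 380 nm: hc/λ = (6.626e-34)(2.998e8)/(380e-9) = 5.228e-19 J.
Energy delivered: (1.18 W)(786 s) = 927.5 J.
Photons incident: 927.5 / 5.228e-19 = 1.774e21, i.e. 1.774e21/6.022e23 = 0.002946 mol.
Product: Φ × n_abs = 0.59 × 0.002946 = 0.001738 mol.
Mass: 0.001738 × 44.00 = 0.07647 g = 76 mg.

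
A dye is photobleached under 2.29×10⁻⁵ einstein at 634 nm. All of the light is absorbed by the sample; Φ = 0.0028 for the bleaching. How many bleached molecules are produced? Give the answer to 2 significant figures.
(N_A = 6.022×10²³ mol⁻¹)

3.9×10¹⁶ bleached molecules

Product: Φ × n_abs = 0.0028 × 2.29×10⁻⁵ = 6.412×10⁻⁸ mol.
As a count: 6.412×10⁻⁸ × 6.022×10²³ = 3.9×10¹⁶.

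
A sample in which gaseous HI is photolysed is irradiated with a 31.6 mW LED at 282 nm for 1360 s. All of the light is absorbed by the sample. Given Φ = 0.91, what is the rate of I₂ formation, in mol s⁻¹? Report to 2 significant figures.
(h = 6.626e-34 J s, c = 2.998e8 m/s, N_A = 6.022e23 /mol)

6.8e-8 mol s⁻¹

Photon energy at 282 nm: hc/λ = (6.626e-34)(2.998e8)/(282e-9) = 7.044e-19 J.
Energy delivered: (31.6 mW)(1360 s) = 42.98 J.
Photons incident: 42.98 / 7.044e-19 = 6.102e19, i.e. 6.102e19/6.022e23 = 1.013e-4 mol.
Product formed: 0.91 × 1.013e-4 = 9.218e-5 mol.
Rate: 9.218e-5 / 1360 s = 6.8e-8 mol s⁻¹.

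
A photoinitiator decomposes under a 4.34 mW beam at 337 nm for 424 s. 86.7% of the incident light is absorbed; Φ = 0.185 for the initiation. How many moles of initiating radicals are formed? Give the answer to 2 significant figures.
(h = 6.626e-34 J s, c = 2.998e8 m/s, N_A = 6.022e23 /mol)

8.3e-7 mol

Photon energy at 337 nm: hc/λ = (6.626e-34)(2.998e8)/(337e-9) = 5.895e-19 J.
Energy delivered: (4.34 mW)(424 s) = 1.840 J.
Photons incident: 1.840 / 5.895e-19 = 3.121e18, i.e. 3.121e18/6.022e23 = 5.183e-6 mol.
Photons absorbed: 0.867 × 5.183e-6 = 4.494e-6 mol.
Product: Φ × n_abs = 0.185 × 4.494e-6 = 8.314e-7 mol.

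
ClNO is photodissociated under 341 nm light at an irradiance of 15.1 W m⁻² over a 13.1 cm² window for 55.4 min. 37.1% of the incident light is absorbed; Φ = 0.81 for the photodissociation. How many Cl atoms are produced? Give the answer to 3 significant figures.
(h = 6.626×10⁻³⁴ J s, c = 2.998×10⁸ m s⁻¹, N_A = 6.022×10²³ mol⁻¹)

3.39×10¹⁹ atoms

Photon energy at 341 nm: hc/λ = (6.626×10⁻³⁴)(2.998×10⁸)/(341×10⁻⁹) = 5.825×10⁻¹⁹ J.
Energy delivered: (15.1 W m⁻²)(13.1×10⁻⁴ m²)(3324 s) = 65.75 J.
Photons incident: 65.75 / 5.825×10⁻¹⁹ = 1.129×10²⁰, i.e. 1.129×10²⁰/6.022×10²³ = 1.875×10⁻⁴ mol.
Photons absorbed: 0.371 × 1.875×10⁻⁴ = 6.956×10⁻⁵ mol.
Product: Φ × n_abs = 0.81 × 6.956×10⁻⁵ = 5.634×10⁻⁵ mol.
As a count: 5.634×10⁻⁵ × 6.022×10²³ = 3.39×10¹⁹.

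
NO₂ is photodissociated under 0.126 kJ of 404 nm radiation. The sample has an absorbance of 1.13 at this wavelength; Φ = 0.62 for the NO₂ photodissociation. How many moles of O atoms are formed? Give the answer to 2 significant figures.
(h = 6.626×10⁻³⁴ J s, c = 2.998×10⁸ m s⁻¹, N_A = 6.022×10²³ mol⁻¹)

Photon energy at 404 nm: hc/λ = (6.626×10⁻³⁴)(2.998×10⁸)/(404×10⁻⁹) = 4.917×10⁻¹⁹ J.
Incident energy: 0.126 kJ = 126 J.
Photons incident: 126 / 4.917×10⁻¹⁹ = 2.563×10²⁰, i.e. 2.563×10²⁰/6.022×10²³ = 4.256×10⁻⁴ mol.
Fraction absorbed: 1 − 10^(−1.13) = 0.9259.
Photons absorbed: 0.9259 × 4.256×10⁻⁴ = 3.941×10⁻⁴ mol.
Product: Φ × n_abs = 0.62 × 3.941×10⁻⁴ = 2.443×10⁻⁴ mol.

2.4×10⁻⁴ mol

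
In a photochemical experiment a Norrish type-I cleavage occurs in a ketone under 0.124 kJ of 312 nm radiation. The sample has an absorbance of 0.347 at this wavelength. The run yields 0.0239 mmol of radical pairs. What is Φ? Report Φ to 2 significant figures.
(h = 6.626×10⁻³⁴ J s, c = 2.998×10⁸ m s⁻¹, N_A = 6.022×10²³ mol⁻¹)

Φ = 0.13

Product: 0.0239 mmol = 2.39×10⁻⁵ mol.
Photon energy at 312 nm: hc/λ = (6.626×10⁻³⁴)(2.998×10⁸)/(312×10⁻⁹) = 6.367×10⁻¹⁹ J.
Incident energy: 0.124 kJ = 124 J.
Photons incident: 124 / 6.367×10⁻¹⁹ = 1.948×10²⁰, i.e. 1.948×10²⁰/6.022×10²³ = 3.235×10⁻⁴ mol.
Fraction absorbed: 1 − 10^(−0.347) = 0.5502.
Photons absorbed: 0.5502 × 3.235×10⁻⁴ = 1.780×10⁻⁴ mol.
Φ = 2.39×10⁻⁵ mol / 1.780×10⁻⁴ mol photons = 0.13.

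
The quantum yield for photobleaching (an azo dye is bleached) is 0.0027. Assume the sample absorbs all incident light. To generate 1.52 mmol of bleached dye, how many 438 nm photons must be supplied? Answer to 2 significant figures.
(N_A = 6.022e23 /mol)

Product: 1.52 mmol = 0.00152 mol.
Photons that must be absorbed: 0.00152 / 0.0027 = 0.5630 mol.
Photon count: 0.5630 × 6.022e23 = 3.4e23.

3.4e23 photons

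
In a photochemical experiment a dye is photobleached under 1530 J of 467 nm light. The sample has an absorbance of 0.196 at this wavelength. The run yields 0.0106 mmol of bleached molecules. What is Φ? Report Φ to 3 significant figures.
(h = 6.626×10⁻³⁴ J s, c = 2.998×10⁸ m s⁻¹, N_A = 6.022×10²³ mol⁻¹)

Product: 0.0106 mmol = 1.06×10⁻⁵ mol.
Photon energy at 467 nm: hc/λ = (6.626×10⁻³⁴)(2.998×10⁸)/(467×10⁻⁹) = 4.254×10⁻¹⁹ J.
Photons incident: 1530 / 4.254×10⁻¹⁹ = 3.597×10²¹, i.e. 3.597×10²¹/6.022×10²³ = 0.005973 mol.
Fraction absorbed: 1 − 10^(−0.196) = 0.3632.
Photons absorbed: 0.3632 × 0.005973 = 0.002169 mol.
Φ = 1.06×10⁻⁵ mol / 0.002169 mol photons = 0.00489.

Φ = 0.00489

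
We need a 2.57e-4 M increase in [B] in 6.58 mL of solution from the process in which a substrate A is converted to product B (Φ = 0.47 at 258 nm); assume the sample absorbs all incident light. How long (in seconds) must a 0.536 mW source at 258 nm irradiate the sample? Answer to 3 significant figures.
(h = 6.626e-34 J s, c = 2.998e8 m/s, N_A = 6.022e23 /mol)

t ≈ 3110 s

Product: (2.57e-4 M)(0.00658 L) = 1.691e-6 mol.
Photons that must be absorbed: 1.691e-6 / 0.47 = 3.598e-6 mol.
Photon energy: hc/λ = 7.700e-19 J; per mole, 4.637e5 J mol⁻¹.
Energy required: 3.598e-6 × 4.637e5 = 1.668 J.
Time: 1.668 J / 0.000536 W = 3110 s.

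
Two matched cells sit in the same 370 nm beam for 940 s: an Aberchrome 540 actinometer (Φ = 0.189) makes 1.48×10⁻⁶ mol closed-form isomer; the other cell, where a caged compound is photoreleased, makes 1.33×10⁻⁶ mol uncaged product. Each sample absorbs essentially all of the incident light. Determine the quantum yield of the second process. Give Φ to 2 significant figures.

Photons absorbed by the actinometer: 1.48×10⁻⁶ / 0.189 = 7.831×10⁻⁶ mol.
Φ(unknown) = 1.33×10⁻⁶ / 7.831×10⁻⁶ = 0.17.

Φ = 0.17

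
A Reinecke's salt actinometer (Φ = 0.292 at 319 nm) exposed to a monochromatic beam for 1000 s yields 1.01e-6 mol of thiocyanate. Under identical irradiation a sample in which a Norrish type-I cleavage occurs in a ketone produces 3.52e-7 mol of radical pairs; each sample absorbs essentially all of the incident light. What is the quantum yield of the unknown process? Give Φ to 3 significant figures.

Photons absorbed by the actinometer: 1.01e-6 / 0.292 = 3.459e-6 mol.
Φ(unknown) = 3.52e-7 / 3.459e-6 = 0.102.

Φ = 0.102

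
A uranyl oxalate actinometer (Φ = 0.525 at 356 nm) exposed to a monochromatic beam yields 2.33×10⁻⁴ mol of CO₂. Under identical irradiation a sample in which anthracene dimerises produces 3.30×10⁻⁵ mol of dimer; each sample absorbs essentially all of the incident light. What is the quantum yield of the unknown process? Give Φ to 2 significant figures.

Φ = 0.074

Photons absorbed by the actinometer: 2.33×10⁻⁴ / 0.525 = 4.438×10⁻⁴ mol.
Φ(unknown) = 3.30×10⁻⁵ / 4.438×10⁻⁴ = 0.074.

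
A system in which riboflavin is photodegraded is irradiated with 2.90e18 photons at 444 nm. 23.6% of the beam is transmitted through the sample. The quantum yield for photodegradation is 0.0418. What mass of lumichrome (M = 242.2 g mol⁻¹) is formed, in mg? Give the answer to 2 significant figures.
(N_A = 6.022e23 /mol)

0.037 mg

Moles of photons: 2.90e18 / 6.022e23 = 4.816e-6 mol.
Fraction absorbed: 1 − 23.6/100 = 0.7640.
Photons absorbed: 0.7640 × 4.816e-6 = 3.679e-6 mol.
Product: Φ × n_abs = 0.0418 × 3.679e-6 = 1.538e-7 mol.
Mass: 1.538e-7 × 242.2 = 3.725e-5 g = 0.037 mg.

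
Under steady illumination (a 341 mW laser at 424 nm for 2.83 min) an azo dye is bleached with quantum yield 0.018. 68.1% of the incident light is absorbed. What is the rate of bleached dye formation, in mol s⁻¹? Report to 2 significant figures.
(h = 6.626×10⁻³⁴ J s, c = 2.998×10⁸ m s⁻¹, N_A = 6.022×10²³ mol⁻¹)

1.5×10⁻⁸ mol s⁻¹

Photon energy at 424 nm: hc/λ = (6.626×10⁻³⁴)(2.998×10⁸)/(424×10⁻⁹) = 4.685×10⁻¹⁹ J.
Energy delivered: (341 mW)(169.8 s) = 57.90 J.
Photons incident: 57.90 / 4.685×10⁻¹⁹ = 1.236×10²⁰, i.e. 1.236×10²⁰/6.022×10²³ = 2.052×10⁻⁴ mol.
Photons absorbed: 0.681 × 2.052×10⁻⁴ = 1.397×10⁻⁴ mol.
Product formed: 0.018 × 1.397×10⁻⁴ = 2.515×10⁻⁶ mol.
Rate: 2.515×10⁻⁶ / 169.8 s = 1.5×10⁻⁸ mol s⁻¹.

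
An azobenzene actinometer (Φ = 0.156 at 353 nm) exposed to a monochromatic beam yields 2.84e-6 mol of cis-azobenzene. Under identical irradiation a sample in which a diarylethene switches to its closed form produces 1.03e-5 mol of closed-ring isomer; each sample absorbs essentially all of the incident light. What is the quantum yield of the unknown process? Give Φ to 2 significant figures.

Φ = 0.57

Photons absorbed by the actinometer: 2.84e-6 / 0.156 = 1.821e-5 mol.
Φ(unknown) = 1.03e-5 / 1.821e-5 = 0.57.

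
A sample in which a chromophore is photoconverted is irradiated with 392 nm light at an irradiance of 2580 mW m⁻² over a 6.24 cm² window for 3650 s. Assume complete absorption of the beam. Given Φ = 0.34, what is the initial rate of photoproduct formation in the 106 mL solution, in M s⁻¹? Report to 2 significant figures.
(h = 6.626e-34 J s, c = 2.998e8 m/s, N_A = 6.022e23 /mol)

1.7e-8 M s⁻¹

Photon energy at 392 nm: hc/λ = (6.626e-34)(2.998e8)/(392e-9) = 5.068e-19 J.
Energy delivered: (2580 mW m⁻²)(6.24e-4 m²)(3650 s) = 5.876 J.
Photons incident: 5.876 / 5.068e-19 = 1.159e19, i.e. 1.159e19/6.022e23 = 1.925e-5 mol.
Product formed: 0.34 × 1.925e-5 = 6.545e-6 mol.
Rate: 6.545e-6 mol / (3650 s × 0.106 L) = 1.7e-8 M s⁻¹.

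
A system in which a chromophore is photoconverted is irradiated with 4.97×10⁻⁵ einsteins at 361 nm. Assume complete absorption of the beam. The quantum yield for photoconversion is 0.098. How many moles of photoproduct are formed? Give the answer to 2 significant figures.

Product: Φ × n_abs = 0.098 × 4.97×10⁻⁵ = 4.871×10⁻⁶ mol.

4.9×10⁻⁶ mol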